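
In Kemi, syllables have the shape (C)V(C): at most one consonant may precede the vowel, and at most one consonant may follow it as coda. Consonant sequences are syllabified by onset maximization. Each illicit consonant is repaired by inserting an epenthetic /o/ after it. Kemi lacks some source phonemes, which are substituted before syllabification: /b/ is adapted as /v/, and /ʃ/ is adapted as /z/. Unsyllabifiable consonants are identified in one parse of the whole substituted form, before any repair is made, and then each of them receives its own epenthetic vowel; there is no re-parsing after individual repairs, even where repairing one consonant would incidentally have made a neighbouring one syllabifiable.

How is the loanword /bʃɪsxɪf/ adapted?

Substitution: /b/ → /v/, /ʃ/ → /z/, giving /vzɪsxɪf/.
Syllabifying with onset maximization leaves /v/ stranded (at most one coda consonant is licensed; onsets are limited to one consonant).
Inserting the epenthetic vowel yields /v/ → /vo/.

vozɪsxɪf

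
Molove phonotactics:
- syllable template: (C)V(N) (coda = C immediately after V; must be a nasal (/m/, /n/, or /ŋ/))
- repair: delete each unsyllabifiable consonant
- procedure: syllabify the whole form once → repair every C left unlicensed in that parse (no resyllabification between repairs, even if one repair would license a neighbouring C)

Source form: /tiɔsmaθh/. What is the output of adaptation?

tiɔma

Under (C)V(N), the unsyllabifiable consonants are /s/, /θ/, /h/ (only a nasal (/m/, /n/, or /ŋ/) is licensed in coda position; onsets are limited to one consonant).
Deleting the stranded consonants removes /s/, /θ/, /h/.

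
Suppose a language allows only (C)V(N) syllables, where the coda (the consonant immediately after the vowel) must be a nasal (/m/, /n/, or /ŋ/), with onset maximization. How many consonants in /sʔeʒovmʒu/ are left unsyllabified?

3

Syllabifying with onset maximization leaves /s/, /v/, /m/ stranded (only a nasal (/m/, /n/, or /ŋ/) is licensed in coda position; onsets are limited to one consonant).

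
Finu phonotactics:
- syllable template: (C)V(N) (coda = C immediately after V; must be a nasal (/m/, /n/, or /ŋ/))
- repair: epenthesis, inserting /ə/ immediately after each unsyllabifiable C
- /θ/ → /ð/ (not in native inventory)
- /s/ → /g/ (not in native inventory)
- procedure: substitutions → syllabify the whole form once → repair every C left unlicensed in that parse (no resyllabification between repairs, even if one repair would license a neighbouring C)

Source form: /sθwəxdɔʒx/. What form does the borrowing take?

Substitution: /s/ → /g/, /θ/ → /ð/, giving /gðwəxdɔʒx/.
Under (C)V(N), the unsyllabifiable consonants are /g/, /ð/, /x/, /ʒ/, /x/ (only a nasal (/m/, /n/, or /ŋ/) is licensed in coda position; onsets are limited to one consonant).
Inserting the epenthetic vowel yields /g/ → /gə/, /ð/ → /ðə/, /x/ → /xə/, /ʒ/ → /ʒə/, /x/ → /xə/.

gəðəwəxədɔʒəxə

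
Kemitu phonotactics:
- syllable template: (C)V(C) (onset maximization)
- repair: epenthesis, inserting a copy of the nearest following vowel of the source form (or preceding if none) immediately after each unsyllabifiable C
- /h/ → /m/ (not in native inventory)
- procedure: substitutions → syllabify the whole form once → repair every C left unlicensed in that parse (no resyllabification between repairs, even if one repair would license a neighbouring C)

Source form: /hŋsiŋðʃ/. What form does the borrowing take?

miŋisiŋðiʃi

Substitution: /h/ → /m/, giving /mŋsiŋðʃ/.
Syllabifying with onset maximization leaves /m/, /ŋ/, /ð/, /ʃ/ stranded (at most one coda consonant is licensed; onsets are limited to one consonant).
Epenthesis after each stranded consonant: /m/ → /mi/, /ŋ/ → /ŋi/, /ð/ → /ði/, /ʃ/ → /ʃi/.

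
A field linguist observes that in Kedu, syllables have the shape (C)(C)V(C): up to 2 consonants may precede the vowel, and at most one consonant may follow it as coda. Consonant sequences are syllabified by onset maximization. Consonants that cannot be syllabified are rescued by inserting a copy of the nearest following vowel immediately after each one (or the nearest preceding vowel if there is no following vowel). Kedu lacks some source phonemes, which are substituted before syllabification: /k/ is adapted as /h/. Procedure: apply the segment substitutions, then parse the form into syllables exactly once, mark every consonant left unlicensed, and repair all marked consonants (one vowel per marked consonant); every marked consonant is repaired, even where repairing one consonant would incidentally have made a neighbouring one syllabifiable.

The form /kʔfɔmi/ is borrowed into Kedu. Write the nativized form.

Substitution: /k/ → /h/, giving /hʔfɔmi/.
Under (C)(C)V(C), the unsyllabifiable consonants are /h/ (at most one coda consonant is licensed; onsets may contain at most 2 consonants).
Each unlicensed consonant becomes the onset of a new syllable: /h/ → /hɔ/.

hɔʔfɔmi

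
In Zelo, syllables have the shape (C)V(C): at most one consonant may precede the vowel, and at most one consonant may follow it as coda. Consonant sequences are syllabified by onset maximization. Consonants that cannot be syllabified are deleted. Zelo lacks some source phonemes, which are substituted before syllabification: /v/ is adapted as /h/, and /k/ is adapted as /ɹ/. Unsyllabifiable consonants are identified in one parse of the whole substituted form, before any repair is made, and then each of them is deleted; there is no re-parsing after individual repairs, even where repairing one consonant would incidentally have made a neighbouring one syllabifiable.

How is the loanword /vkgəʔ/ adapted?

Substitution: /v/ → /h/, /k/ → /ɹ/, giving /hɹgəʔ/.
The consonants /h/, /ɹ/ cannot be parsed into a legal (C)V(C) syllable (at most one coda consonant is licensed; onsets are limited to one consonant).
Each unlicensed consonant is deleted: /h/, /ɹ/.

gəʔ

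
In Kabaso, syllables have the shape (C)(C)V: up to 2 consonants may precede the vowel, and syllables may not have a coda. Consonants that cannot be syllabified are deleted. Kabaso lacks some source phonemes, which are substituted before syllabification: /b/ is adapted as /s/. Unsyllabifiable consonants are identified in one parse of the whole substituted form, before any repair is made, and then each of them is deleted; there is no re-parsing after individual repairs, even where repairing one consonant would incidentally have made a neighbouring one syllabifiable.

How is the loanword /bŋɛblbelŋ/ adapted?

sŋɛlse

Substitution: /b/ → /s/, giving /sŋɛslselŋ/.
The consonants /s/, /l/, /ŋ/ cannot be parsed into a legal (C)(C)V syllable (no codas are permitted; onsets may contain at most 2 consonants).
Deletion applies to /s/, /l/, /ŋ/.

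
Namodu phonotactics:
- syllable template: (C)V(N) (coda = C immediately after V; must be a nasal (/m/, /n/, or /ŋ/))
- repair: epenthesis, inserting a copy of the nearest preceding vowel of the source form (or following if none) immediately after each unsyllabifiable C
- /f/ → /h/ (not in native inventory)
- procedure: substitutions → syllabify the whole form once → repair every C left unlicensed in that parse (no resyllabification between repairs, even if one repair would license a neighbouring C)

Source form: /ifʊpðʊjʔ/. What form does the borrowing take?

ihʊpʊðʊjʊʔʊ

Substitution: /f/ → /h/, giving /ihʊpðʊjʔ/.
Syllabifying with onset maximization leaves /p/, /j/, /ʔ/ stranded (only a nasal (/m/, /n/, or /ŋ/) is licensed in coda position; onsets are limited to one consonant).
Each unlicensed consonant becomes the onset of a new syllable: /p/ → /pʊ/, /j/ → /jʊ/, /ʔ/ → /ʔʊ/.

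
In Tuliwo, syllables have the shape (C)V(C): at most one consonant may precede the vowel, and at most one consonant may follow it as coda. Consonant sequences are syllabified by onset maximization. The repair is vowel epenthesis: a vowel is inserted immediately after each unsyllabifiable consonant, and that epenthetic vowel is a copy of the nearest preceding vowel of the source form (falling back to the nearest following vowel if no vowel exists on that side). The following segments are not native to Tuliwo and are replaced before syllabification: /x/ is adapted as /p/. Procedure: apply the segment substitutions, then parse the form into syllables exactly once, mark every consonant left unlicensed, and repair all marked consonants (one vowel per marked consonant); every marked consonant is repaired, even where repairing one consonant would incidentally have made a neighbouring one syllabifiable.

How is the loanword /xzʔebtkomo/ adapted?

Substitution: /x/ → /p/, giving /pzʔebtkomo/.
Under (C)V(C), the unsyllabifiable consonants are /p/, /z/, /t/ (at most one coda consonant is licensed; onsets are limited to one consonant).
Epenthesis after each stranded consonant: /p/ → /pe/, /z/ → /ze/, /t/ → /te/.

pezeʔebtekomo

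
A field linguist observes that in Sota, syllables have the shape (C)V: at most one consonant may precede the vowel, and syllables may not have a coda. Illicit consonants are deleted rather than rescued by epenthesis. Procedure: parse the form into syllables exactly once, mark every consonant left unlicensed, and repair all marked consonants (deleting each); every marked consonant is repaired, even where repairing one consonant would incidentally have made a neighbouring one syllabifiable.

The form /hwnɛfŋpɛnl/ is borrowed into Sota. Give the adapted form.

Syllabifying with onset maximization leaves /h/, /w/, /f/, /ŋ/, /n/, /l/ stranded (no codas are permitted; onsets are limited to one consonant).
Deletion applies to /h/, /w/, /f/, /ŋ/, /n/, /l/.

nɛpɛ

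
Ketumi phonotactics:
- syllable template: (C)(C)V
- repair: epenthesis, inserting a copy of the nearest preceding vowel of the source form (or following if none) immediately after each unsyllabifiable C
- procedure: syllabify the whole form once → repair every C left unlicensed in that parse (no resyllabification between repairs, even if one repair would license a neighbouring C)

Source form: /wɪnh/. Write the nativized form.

wɪnɪhɪ

Syllabifying with onset maximization leaves /n/, /h/ stranded (no codas are permitted; onsets may contain at most 2 consonants).
Epenthesis after each stranded consonant: /n/ → /nɪ/, /h/ → /hɪ/.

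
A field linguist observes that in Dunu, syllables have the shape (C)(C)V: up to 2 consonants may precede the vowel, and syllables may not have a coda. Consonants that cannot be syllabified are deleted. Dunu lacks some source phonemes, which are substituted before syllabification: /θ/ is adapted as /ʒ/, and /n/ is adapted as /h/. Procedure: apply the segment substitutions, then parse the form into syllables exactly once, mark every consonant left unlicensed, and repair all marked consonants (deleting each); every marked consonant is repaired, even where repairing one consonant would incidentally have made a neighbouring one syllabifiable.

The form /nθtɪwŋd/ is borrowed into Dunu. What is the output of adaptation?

Substitution: /n/ → /h/, /θ/ → /ʒ/, giving /hʒtɪwŋd/.
Under (C)(C)V, the unsyllabifiable consonants are /h/, /w/, /ŋ/, /d/ (no codas are permitted; onsets may contain at most 2 consonants).
Each unlicensed consonant is deleted: /h/, /w/, /ŋ/, /d/.

ʒtɪ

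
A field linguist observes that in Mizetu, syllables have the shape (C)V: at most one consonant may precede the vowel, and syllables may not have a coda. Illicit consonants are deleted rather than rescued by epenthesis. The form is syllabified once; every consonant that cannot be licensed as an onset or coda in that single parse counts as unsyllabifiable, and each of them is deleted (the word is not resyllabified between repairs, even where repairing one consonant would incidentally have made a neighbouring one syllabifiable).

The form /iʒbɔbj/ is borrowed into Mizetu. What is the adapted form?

The consonants /ʒ/, /b/, /j/ cannot be parsed into a legal (C)V syllable (no codas are permitted; onsets are limited to one consonant).
Each unlicensed consonant is deleted: /ʒ/, /b/, /j/.

ibɔ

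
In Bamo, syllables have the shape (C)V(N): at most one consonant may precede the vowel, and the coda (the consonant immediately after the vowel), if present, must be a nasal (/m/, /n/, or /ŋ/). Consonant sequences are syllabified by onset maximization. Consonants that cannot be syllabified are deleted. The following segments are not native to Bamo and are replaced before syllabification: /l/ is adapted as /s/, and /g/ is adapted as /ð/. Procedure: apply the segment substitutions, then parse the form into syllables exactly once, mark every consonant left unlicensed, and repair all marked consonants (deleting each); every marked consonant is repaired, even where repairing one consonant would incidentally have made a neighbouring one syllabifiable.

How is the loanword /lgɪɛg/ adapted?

Substitution: /l/ → /s/, /g/ → /ð/, giving /sðɪɛð/.
The consonants /s/, /ð/ cannot be parsed into a legal (C)V(N) syllable (only a nasal (/m/, /n/, or /ŋ/) is licensed in coda position; onsets are limited to one consonant).
Each unlicensed consonant is deleted: /s/, /ð/.

ðɪɛ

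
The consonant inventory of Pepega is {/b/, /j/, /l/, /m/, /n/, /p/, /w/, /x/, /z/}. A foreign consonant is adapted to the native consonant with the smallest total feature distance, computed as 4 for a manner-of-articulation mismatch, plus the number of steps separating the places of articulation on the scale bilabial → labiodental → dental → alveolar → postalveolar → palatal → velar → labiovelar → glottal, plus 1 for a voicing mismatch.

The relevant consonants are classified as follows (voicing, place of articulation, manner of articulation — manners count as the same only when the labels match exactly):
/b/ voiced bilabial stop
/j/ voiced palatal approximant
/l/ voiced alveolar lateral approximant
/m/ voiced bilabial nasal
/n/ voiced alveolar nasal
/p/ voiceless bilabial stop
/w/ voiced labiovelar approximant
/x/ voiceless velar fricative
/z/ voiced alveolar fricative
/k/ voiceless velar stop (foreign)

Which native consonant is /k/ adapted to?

x

/x/ is closest: manner differs (stop→fricative, +4), place distance 0 (velar→velar), same voicing; total 4. Next closest is /j/ at distance 6.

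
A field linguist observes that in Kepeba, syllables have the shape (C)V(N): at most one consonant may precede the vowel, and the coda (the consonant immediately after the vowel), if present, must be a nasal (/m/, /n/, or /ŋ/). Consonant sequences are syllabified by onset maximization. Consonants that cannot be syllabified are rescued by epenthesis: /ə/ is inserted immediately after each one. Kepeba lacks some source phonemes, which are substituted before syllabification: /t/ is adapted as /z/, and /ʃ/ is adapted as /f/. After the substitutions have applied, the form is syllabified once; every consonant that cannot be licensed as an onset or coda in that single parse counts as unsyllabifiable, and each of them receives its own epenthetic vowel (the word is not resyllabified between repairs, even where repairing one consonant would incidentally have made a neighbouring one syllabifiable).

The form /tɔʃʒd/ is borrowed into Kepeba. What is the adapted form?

zɔfəʒədə

Substitution: /t/ → /z/, /ʃ/ → /f/, giving /zɔfʒd/.
The consonants /f/, /ʒ/, /d/ cannot be parsed into a legal (C)V(N) syllable (only a nasal (/m/, /n/, or /ŋ/) is licensed in coda position; onsets are limited to one consonant).
Inserting the epenthetic vowel yields /f/ → /fə/, /ʒ/ → /ʒə/, /d/ → /də/.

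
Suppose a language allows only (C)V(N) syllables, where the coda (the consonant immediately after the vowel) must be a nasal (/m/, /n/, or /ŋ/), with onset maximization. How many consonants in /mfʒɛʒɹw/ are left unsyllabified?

5

The consonants /m/, /f/, /ʒ/, /ɹ/, /w/ cannot be parsed into a legal (C)V(N) syllable (only a nasal (/m/, /n/, or /ŋ/) is licensed in coda position; onsets are limited to one consonant).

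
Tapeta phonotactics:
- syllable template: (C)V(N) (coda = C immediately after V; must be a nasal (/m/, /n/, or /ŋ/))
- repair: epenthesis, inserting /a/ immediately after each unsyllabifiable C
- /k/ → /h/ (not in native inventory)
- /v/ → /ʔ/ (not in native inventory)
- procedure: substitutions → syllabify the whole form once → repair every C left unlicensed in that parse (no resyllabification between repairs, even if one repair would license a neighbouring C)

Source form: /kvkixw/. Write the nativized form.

Substitution: /k/ → /h/, /v/ → /ʔ/, giving /hʔhixw/.
Under (C)V(N), the unsyllabifiable consonants are /h/, /ʔ/, /x/, /w/ (only a nasal (/m/, /n/, or /ŋ/) is licensed in coda position; onsets are limited to one consonant).
Each unlicensed consonant becomes the onset of a new syllable: /h/ → /ha/, /ʔ/ → /ʔa/, /x/ → /xa/, /w/ → /wa/.

haʔahixawa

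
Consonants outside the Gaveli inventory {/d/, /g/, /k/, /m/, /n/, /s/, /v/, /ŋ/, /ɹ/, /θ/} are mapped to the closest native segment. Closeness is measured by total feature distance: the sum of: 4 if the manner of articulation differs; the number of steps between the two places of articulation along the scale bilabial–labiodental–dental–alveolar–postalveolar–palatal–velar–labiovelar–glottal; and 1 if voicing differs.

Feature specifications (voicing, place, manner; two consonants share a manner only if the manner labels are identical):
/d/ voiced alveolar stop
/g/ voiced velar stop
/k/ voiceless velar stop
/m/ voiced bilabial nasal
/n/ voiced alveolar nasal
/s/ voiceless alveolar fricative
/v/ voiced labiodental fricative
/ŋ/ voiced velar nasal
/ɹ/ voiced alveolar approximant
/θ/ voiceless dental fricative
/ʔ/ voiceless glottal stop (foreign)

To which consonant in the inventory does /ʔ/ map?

k

/k/ is closest: same manner (stop), place distance 2 (glottal→velar), same voicing; total 2. Next closest is /g/ at distance 3.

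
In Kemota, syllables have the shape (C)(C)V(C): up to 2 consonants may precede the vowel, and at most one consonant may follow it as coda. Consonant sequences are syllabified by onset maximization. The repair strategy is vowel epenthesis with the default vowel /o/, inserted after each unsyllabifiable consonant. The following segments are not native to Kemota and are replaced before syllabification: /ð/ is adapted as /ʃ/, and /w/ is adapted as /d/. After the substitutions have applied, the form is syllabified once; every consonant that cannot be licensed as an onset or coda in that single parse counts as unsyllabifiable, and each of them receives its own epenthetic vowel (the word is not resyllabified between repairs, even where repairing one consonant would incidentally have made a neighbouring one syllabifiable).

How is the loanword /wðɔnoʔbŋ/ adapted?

Substitution: /w/ → /d/, /ð/ → /ʃ/, giving /dʃɔnoʔbŋ/.
The consonants /b/, /ŋ/ cannot be parsed into a legal (C)(C)V(C) syllable (at most one coda consonant is licensed; onsets may contain at most 2 consonants).
Inserting the epenthetic vowel yields /b/ → /bo/, /ŋ/ → /ŋo/.

dʃɔnoʔboŋo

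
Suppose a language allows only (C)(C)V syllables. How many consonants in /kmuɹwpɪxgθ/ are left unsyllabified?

Syllabifying with onset maximization leaves /ɹ/, /x/, /g/, /θ/ stranded (no codas are permitted; onsets may contain at most 2 consonants).

4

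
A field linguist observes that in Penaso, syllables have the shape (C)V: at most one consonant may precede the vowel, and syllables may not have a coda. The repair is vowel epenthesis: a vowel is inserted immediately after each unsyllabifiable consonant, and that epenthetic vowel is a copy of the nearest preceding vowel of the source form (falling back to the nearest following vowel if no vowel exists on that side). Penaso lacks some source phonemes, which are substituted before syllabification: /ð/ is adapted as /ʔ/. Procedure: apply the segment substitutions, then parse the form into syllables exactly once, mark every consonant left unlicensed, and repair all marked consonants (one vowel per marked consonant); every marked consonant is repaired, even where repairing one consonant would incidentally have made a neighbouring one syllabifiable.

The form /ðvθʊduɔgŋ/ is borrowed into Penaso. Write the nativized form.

Substitution: /ð/ → /ʔ/, giving /ʔvθʊduɔgŋ/.
The consonants /ʔ/, /v/, /g/, /ŋ/ cannot be parsed into a legal (C)V syllable (no codas are permitted; onsets are limited to one consonant).
Inserting the epenthetic vowel yields /ʔ/ → /ʔʊ/, /v/ → /vʊ/, /g/ → /gɔ/, /ŋ/ → /ŋɔ/.

ʔʊvʊθʊduɔgɔŋɔ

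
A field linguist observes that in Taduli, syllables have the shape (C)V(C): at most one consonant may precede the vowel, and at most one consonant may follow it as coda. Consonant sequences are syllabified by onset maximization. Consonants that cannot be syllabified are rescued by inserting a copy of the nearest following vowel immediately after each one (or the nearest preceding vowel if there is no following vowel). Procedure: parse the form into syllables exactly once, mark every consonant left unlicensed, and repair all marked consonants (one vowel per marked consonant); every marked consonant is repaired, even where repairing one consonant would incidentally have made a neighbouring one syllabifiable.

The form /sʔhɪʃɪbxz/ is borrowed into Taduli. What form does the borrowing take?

Syllabifying with onset maximization leaves /s/, /ʔ/, /x/, /z/ stranded (at most one coda consonant is licensed; onsets are limited to one consonant).
Each unlicensed consonant becomes the onset of a new syllable: /s/ → /sɪ/, /ʔ/ → /ʔɪ/, /x/ → /xɪ/, /z/ → /zɪ/.

sɪʔɪhɪʃɪbxɪzɪ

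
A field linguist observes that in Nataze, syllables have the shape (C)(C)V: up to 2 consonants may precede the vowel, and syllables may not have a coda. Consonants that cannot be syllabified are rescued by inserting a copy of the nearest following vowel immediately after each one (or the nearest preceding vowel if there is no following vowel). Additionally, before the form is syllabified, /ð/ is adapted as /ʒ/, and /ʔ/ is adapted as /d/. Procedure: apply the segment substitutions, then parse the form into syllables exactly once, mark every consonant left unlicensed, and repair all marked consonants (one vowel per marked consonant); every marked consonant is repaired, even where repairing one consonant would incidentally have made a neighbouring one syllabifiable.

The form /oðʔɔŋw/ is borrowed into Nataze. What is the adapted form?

Substitution: /ð/ → /ʒ/, /ʔ/ → /d/, giving /oʒdɔŋw/.
Under (C)(C)V, the unsyllabifiable consonants are /ŋ/, /w/ (no codas are permitted; onsets may contain at most 2 consonants).
Each unlicensed consonant becomes the onset of a new syllable: /ŋ/ → /ŋɔ/, /w/ → /wɔ/.

oʒdɔŋɔwɔ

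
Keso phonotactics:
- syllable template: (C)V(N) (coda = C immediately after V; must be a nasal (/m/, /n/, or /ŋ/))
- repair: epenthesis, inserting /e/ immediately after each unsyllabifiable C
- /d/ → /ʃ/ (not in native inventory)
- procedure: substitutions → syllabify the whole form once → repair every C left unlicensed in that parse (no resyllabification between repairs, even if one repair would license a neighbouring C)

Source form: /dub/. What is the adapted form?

Substitution: /d/ → /ʃ/, giving /ʃub/.
Syllabifying with onset maximization leaves /b/ stranded (only a nasal (/m/, /n/, or /ŋ/) is licensed in coda position; onsets are limited to one consonant).
Each unlicensed consonant becomes the onset of a new syllable: /b/ → /be/.

ʃube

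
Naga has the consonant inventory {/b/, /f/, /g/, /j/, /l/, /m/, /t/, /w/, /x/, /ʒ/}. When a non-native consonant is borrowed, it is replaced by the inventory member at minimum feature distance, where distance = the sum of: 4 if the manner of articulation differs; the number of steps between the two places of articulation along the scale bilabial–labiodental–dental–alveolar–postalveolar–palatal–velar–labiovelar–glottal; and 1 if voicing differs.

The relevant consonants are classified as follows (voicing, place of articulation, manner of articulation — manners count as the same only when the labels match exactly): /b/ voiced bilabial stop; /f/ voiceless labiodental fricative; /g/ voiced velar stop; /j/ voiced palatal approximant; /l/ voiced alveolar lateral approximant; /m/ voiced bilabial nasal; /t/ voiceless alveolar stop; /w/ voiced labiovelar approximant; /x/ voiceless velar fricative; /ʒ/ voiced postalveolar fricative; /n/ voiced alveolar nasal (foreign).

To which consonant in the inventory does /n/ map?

m

/m/ is closest: same manner (nasal), place distance 3 (alveolar→bilabial), same voicing; total 3. Next closest is /l/ at distance 4.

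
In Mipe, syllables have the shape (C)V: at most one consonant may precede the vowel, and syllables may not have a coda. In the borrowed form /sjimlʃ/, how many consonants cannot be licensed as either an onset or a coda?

The consonants /s/, /m/, /l/, /ʃ/ cannot be parsed into a legal (C)V syllable (no codas are permitted; onsets are limited to one consonant).

4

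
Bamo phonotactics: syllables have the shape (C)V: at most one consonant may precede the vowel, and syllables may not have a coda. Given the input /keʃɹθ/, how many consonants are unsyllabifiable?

Under (C)V, the unsyllabifiable consonants are /ʃ/, /ɹ/, /θ/ (no codas are permitted; onsets are limited to one consonant).

3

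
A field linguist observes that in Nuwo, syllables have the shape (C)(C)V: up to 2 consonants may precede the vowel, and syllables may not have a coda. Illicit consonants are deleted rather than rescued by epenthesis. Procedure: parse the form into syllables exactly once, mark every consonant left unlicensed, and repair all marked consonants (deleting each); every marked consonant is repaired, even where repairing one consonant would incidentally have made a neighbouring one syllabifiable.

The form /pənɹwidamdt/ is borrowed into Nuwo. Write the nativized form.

pəɹwida

Syllabifying with onset maximization leaves /n/, /m/, /d/, /t/ stranded (no codas are permitted; onsets may contain at most 2 consonants).
Deletion applies to /n/, /m/, /d/, /t/.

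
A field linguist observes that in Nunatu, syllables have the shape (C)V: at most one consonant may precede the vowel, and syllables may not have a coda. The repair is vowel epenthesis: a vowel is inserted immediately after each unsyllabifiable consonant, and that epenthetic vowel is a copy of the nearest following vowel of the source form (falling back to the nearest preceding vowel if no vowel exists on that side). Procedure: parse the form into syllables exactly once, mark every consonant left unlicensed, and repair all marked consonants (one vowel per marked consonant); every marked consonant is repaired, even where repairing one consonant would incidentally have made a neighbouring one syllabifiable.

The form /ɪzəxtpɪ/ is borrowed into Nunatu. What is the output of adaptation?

The consonants /x/, /t/ cannot be parsed into a legal (C)V syllable (no codas are permitted; onsets are limited to one consonant).
Inserting the epenthetic vowel yields /x/ → /xɪ/, /t/ → /tɪ/.

ɪzəxɪtɪpɪ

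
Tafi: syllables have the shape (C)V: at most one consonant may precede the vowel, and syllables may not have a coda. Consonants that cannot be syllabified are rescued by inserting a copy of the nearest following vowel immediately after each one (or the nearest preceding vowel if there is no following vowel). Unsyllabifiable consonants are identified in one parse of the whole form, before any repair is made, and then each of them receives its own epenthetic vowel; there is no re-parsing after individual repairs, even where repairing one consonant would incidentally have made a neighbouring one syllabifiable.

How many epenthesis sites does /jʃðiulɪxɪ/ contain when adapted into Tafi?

2

The unsyllabifiable consonants are /j/, /ʃ/; each receives one epenthetic vowel.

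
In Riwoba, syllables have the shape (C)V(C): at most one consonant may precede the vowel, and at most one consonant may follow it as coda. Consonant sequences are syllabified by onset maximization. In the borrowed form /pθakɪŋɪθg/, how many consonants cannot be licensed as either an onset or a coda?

2

The consonants /p/, /g/ cannot be parsed into a legal (C)V(C) syllable (at most one coda consonant is licensed; onsets are limited to one consonant).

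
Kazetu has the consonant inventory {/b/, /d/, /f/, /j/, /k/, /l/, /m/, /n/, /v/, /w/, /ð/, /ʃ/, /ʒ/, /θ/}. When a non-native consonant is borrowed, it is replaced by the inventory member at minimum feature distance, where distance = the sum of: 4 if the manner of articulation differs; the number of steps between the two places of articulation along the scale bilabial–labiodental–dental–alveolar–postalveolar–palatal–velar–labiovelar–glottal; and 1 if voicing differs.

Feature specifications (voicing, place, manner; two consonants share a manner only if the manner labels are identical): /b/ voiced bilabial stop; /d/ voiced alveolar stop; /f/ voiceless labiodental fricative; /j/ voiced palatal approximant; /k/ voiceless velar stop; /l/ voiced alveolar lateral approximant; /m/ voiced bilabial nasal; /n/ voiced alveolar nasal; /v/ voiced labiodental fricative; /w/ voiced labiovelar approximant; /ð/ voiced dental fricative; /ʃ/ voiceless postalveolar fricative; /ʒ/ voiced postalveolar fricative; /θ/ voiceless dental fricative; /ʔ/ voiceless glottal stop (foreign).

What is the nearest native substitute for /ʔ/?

/k/ is closest: same manner (stop), place distance 2 (glottal→velar), same voicing; total 2. Next closest is /d/ at distance 6.

k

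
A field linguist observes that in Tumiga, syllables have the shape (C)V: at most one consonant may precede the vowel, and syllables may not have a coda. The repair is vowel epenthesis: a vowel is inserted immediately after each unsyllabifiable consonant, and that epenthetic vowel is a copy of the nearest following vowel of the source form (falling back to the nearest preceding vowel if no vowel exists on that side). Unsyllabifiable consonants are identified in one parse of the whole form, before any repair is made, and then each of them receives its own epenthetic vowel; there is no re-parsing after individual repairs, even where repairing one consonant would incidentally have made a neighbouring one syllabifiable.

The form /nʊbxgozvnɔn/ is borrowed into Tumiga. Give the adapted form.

Under (C)V, the unsyllabifiable consonants are /b/, /x/, /z/, /v/, /n/ (no codas are permitted; onsets are limited to one consonant).
Inserting the epenthetic vowel yields /b/ → /bo/, /x/ → /xo/, /z/ → /zɔ/, /v/ → /vɔ/, /n/ → /nɔ/.

nʊboxogozɔvɔnɔnɔ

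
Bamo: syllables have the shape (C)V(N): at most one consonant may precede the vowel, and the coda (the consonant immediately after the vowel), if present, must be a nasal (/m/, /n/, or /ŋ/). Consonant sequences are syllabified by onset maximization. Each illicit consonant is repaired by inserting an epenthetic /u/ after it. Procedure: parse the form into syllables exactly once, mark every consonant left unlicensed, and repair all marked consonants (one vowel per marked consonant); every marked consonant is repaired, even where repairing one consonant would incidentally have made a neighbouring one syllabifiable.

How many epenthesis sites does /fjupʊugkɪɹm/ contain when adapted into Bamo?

4

The unsyllabifiable consonants are /f/, /g/, /ɹ/, /m/; each receives one epenthetic vowel.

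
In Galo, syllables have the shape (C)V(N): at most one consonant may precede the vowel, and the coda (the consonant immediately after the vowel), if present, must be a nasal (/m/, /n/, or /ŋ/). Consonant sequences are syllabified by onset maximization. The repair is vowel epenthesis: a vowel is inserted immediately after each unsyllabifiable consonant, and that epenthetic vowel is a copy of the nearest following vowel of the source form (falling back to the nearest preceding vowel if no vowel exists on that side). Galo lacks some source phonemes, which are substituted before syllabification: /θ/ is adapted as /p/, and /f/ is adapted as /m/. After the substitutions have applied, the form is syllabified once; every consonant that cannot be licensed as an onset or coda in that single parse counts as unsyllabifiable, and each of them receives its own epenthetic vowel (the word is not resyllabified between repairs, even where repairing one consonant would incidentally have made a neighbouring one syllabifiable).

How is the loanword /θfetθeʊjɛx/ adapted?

Substitution: /θ/ → /p/, /f/ → /m/, giving /pmetpeʊjɛx/.
Syllabifying with onset maximization leaves /p/, /t/, /x/ stranded (only a nasal (/m/, /n/, or /ŋ/) is licensed in coda position; onsets are limited to one consonant).
Epenthesis after each stranded consonant: /p/ → /pe/, /t/ → /te/, /x/ → /xɛ/.

pemetepeʊjɛxɛ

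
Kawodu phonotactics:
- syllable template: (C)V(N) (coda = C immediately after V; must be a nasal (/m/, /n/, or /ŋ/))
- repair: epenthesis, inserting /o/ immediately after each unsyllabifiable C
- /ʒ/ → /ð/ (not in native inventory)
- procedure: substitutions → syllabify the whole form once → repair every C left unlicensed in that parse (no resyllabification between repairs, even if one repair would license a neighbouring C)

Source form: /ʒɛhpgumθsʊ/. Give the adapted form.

ðɛhopogumθosʊ

Substitution: /ʒ/ → /ð/, giving /ðɛhpgumθsʊ/.
The consonants /h/, /p/, /θ/ cannot be parsed into a legal (C)V(N) syllable (only a nasal (/m/, /n/, or /ŋ/) is licensed in coda position; onsets are limited to one consonant).
Each unlicensed consonant becomes the onset of a new syllable: /h/ → /ho/, /p/ → /po/, /θ/ → /θo/.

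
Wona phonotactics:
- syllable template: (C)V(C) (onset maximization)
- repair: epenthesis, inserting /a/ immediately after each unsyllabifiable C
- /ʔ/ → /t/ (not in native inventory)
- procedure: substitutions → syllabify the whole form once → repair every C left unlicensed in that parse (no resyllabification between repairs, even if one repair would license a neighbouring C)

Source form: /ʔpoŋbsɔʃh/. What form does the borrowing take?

tapoŋbasɔʃha

Substitution: /ʔ/ → /t/, giving /tpoŋbsɔʃh/.
Under (C)V(C), the unsyllabifiable consonants are /t/, /b/, /h/ (at most one coda consonant is licensed; onsets are limited to one consonant).
Inserting the epenthetic vowel yields /t/ → /ta/, /b/ → /ba/, /h/ → /ha/.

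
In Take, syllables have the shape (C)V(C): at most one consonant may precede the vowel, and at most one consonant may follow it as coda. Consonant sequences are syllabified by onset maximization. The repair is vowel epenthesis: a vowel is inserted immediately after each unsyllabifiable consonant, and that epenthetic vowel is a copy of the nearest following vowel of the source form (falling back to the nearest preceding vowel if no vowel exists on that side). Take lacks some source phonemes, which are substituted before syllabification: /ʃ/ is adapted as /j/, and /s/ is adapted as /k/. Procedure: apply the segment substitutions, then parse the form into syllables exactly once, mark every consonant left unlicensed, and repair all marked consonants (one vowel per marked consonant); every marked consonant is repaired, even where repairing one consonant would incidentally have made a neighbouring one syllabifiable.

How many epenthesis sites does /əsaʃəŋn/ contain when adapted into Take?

After substitution the input is /əkajəŋn/.
The unsyllabifiable consonants are /n/; each receives one epenthetic vowel.

1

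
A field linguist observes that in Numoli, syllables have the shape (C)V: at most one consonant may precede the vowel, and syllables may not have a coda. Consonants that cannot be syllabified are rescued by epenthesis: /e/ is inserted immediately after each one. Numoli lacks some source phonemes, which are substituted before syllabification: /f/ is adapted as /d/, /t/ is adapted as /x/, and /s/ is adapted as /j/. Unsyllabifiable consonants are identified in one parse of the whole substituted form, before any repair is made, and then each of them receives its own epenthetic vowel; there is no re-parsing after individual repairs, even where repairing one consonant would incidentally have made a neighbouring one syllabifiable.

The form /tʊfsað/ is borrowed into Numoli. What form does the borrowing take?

xʊdejaðe

Substitution: /t/ → /x/, /f/ → /d/, /s/ → /j/, giving /xʊdjað/.
Under (C)V, the unsyllabifiable consonants are /d/, /ð/ (no codas are permitted; onsets are limited to one consonant).
Epenthesis after each stranded consonant: /d/ → /de/, /ð/ → /ðe/.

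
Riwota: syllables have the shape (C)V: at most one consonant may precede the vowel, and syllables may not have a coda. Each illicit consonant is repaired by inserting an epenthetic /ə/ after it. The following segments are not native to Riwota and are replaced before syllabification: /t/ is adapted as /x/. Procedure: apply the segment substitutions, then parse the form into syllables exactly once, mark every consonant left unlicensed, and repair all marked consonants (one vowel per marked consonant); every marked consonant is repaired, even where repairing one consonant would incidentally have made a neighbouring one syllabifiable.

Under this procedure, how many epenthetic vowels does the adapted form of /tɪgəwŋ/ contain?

2

After substitution the input is /xɪgəwŋ/.
The unsyllabifiable consonants are /w/, /ŋ/; each receives one epenthetic vowel.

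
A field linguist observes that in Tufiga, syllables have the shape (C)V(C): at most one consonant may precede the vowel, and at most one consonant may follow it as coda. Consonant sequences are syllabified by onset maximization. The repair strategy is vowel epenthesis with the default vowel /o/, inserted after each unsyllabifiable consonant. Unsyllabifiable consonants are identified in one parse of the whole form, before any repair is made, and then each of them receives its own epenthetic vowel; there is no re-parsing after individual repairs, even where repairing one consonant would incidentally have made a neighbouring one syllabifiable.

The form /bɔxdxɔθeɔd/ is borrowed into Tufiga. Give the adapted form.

Syllabifying with onset maximization leaves /d/ stranded (at most one coda consonant is licensed; onsets are limited to one consonant).
Inserting the epenthetic vowel yields /d/ → /do/.

bɔxdoxɔθeɔd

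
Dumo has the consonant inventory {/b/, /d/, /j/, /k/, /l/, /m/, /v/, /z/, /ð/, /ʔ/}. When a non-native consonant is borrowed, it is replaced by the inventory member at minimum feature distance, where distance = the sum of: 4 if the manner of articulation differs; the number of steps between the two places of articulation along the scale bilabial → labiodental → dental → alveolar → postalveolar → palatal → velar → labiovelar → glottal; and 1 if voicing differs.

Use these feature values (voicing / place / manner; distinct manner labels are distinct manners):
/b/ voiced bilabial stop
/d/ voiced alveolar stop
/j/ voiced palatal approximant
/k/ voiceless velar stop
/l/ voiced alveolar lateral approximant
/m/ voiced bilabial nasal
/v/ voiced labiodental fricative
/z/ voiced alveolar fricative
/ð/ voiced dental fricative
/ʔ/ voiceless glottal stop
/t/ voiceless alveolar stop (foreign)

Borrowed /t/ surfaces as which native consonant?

/d/ is closest: same manner (stop), place distance 0 (alveolar→alveolar), voicing differs (+1); total 1. Next closest is /k/ at distance 3.

d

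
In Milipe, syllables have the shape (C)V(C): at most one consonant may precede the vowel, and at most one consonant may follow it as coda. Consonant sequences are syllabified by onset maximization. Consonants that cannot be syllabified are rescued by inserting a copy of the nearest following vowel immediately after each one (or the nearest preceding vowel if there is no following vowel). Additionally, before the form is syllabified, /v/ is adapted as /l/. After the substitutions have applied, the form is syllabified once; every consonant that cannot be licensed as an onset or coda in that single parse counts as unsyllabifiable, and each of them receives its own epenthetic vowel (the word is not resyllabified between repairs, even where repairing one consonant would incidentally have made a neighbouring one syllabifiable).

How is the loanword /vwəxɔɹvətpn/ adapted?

ləwəxɔɹlətpənə

Substitution: /v/ → /l/, giving /lwəxɔɹlətpn/.
Under (C)V(C), the unsyllabifiable consonants are /l/, /p/, /n/ (at most one coda consonant is licensed; onsets are limited to one consonant).
Epenthesis after each stranded consonant: /l/ → /lə/, /p/ → /pə/, /n/ → /nə/.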